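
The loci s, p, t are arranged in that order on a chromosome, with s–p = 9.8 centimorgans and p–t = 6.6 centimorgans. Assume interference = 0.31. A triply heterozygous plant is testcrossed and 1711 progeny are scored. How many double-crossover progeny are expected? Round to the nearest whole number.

8

Map distances give recombination frequencies of 0.098 and 0.066 for the two intervals.
With interference 0.31 (so coincidence = 0.69), expected double-crossover frequency = 0.098 × 0.066 × 0.69 = 0.00446.
Expected number = 0.00446 × 1711 = 7.64 ≈ 8.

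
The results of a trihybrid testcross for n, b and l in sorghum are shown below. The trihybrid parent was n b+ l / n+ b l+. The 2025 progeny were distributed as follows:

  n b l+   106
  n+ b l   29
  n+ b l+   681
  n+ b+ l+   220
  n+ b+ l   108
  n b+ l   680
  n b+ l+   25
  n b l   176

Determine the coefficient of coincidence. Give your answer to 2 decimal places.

The two rarest classes, n b+ l+ and n+ b l, are the double crossovers. Comparing them with the parentals, only the l allele has switched, so l is the middle locus and the order is n – l – b.
n–l: (214 + 54)/2025 = 0.1323; l–b: (396 + 54)/2025 = 0.2222.
Expected DCO frequency = 0.1323 × 0.2222 ≈ 0.02940; observed = 54/2025 ≈ 0.02667.
Coefficient of coincidence = 0.02667/0.02940 ≈ 0.91.

0.91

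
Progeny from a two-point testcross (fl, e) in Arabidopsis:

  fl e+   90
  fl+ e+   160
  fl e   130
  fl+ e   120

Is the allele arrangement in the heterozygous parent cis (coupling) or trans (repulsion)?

The two most frequent classes are fl+ e+ (160) and fl e (130); these are the parental (non-recombinant) types.
So the F1 carried fl+ e+ on one chromosome and fl e on the other — the recessive alleles are on the same chromosome (cis / coupling).

cis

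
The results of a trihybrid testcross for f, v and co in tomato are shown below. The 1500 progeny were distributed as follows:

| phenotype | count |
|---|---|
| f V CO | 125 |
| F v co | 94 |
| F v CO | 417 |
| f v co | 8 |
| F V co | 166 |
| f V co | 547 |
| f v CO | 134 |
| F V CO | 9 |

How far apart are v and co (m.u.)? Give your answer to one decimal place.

15.7 m.u.

The two most frequent reciprocal classes, F v CO and f V co, are the parental types, so the F1 was F v CO / f V co.
The two rarest classes, F V CO and f v co, are the double crossovers. Comparing them with the parentals, only the v allele has switched, so v is the middle locus and the order is f – v – co.
Crossovers in the v–co interval produce the single-crossover classes F v co and f V CO (94 + 125 = 219) plus the double crossovers (17).
RF(v–co) = (219 + 17) / 1500 = 236/1500 = 0.1573 → 15.7 m.u.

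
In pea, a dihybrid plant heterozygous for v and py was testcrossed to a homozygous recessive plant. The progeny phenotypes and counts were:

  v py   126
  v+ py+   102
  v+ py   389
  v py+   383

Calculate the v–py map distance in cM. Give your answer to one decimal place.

The two most frequent classes, v+ py (389) and v py+ (383), are the parental types, so the F1 was v+ py / v py+.
The recombinant classes are v+ py+ and v py: 102 + 126 = 228.
Recombination frequency = 228/1000 = 0.2280 ≈ 22.8%, i.e. 22.8 cM.

22.8 cM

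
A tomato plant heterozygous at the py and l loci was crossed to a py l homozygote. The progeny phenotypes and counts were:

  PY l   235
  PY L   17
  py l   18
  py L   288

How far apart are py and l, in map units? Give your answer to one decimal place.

6.3 map units

The two most frequent classes, PY l (235) and py L (288), are the parental types, so the F1 was PY l / py L.
The recombinant classes are PY L and py l: 17 + 18 = 35.
Recombination frequency = 35/558 = 0.0627 ≈ 6.3%, i.e. 6.3 map units.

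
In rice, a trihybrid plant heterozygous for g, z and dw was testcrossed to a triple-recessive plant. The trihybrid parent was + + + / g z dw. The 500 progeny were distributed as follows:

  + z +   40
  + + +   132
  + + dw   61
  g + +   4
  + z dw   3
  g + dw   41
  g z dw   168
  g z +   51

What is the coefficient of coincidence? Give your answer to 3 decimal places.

The two rarest classes, g + + and + z dw, are the double crossovers. Comparing them with the parentals, only the g allele has switched, so g is the middle locus and the order is dw – g – z.
dw–g: (112 + 7)/500 = 0.2380; g–z: (81 + 7)/500 = 0.1760.
Expected DCO frequency = 0.2380 × 0.1760 ≈ 0.04189; observed = 7/500 ≈ 0.01400.
Coefficient of coincidence = 0.01400/0.04189 ≈ 0.334.

0.334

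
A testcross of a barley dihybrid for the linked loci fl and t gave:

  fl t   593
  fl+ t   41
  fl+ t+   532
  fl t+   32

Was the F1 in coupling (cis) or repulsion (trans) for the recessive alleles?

cis

The two most frequent classes are fl+ t+ (532) and fl t (593); these are the parental (non-recombinant) types.
So the F1 carried fl+ t+ on one chromosome and fl t on the other — the recessive alleles are on the same chromosome (cis / coupling).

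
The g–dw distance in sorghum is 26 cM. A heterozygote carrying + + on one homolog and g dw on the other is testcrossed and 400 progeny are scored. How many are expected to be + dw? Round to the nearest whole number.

52

A map distance of 26 cM corresponds to a recombination frequency of 0.260.
The F1 is + + / g dw, so + dw is a recombinant gamete class with expected frequency r/2 = 0.260/2 = 0.1300.
Expected number = 0.1300 × 400 = 52.00 ≈ 52.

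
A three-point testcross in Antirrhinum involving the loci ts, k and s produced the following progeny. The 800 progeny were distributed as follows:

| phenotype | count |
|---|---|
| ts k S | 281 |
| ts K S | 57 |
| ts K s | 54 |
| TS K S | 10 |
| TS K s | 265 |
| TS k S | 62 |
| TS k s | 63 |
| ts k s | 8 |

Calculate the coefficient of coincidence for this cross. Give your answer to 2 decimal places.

The two most frequent reciprocal classes, TS K s and ts k S, are the parental types, so the F1 was TS K s / ts k S.
The two rarest classes, TS K S and ts k s, are the double crossovers. Comparing them with the parentals, only the s allele has switched, so s is the middle locus and the order is ts – s – k.
ts–s: (116 + 18)/800 = 0.1675; s–k: (120 + 18)/800 = 0.1725.
Expected DCO frequency = 0.1675 × 0.1725 ≈ 0.02889; observed = 18/800 ≈ 0.02250.
Coefficient of coincidence = 0.02250/0.02889 ≈ 0.78.

0.78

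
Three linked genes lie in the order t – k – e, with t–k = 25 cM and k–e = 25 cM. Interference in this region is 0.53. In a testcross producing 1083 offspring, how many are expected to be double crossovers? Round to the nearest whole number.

Map distances give recombination frequencies of 0.250 and 0.250 for the two intervals.
With interference 0.53 (so coincidence = 0.47), expected double-crossover frequency = 0.250 × 0.250 × 0.47 = 0.02937.
Expected number = 0.02937 × 1083 = 31.81 ≈ 32.

32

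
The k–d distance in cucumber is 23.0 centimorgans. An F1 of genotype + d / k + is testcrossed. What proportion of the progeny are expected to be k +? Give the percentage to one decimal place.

38.5%

A map distance of 23.0 centimorgans corresponds to a recombination frequency of 0.230.
The F1 is + d / k +, so k + is a parental gamete class with expected frequency (1 − r)/2 = 0.770/2 = 0.3850.
That is 0.3850 = 38.5% of the progeny.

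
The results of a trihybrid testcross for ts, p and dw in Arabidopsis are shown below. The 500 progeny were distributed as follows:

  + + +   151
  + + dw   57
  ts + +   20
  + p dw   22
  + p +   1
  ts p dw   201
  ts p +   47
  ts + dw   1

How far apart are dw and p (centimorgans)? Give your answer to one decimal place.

The two most frequent reciprocal classes, + + + and ts p dw, are the parental types, so the F1 was + + + / ts p dw.
The two rarest classes, + p + and ts + dw, are the double crossovers. Comparing them with the parentals, only the p allele has switched, so p is the middle locus and the order is dw – p – ts.
Crossovers in the dw–p interval produce the single-crossover classes + + dw and ts p + (57 + 47 = 104) plus the double crossovers (2).
RF(dw–p) = (104 + 2) / 500 = 106/500 = 0.2120 → 21.2 centimorgans.

21.2 centimorgans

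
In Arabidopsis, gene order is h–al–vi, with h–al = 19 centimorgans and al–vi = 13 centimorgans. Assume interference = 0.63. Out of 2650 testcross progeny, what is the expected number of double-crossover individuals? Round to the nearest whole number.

24

Map distances give recombination frequencies of 0.190 and 0.130 for the two intervals.
With interference 0.63 (so coincidence = 0.37), expected double-crossover frequency = 0.190 × 0.130 × 0.37 = 0.00914.
Expected number = 0.00914 × 2650 = 24.22 ≈ 24.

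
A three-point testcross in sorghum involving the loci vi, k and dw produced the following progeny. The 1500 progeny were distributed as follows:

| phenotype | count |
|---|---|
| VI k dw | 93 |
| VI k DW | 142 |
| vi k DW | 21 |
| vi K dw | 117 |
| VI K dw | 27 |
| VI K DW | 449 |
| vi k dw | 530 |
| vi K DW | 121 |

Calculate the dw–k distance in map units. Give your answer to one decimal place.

The two most frequent reciprocal classes, VI K DW and vi k dw, are the parental types, so the F1 was VI K DW / vi k dw.
The two rarest classes, VI K dw and vi k DW, are the double crossovers. Comparing them with the parentals, only the dw allele has switched, so dw is the middle locus and the order is k – dw – vi.
Crossovers in the k–dw interval produce the single-crossover classes VI k DW and vi K dw (142 + 117 = 259) plus the double crossovers (48).
RF(k–dw) = (259 + 48) / 1500 = 307/1500 = 0.2047 → 20.5 map units.

20.5 map units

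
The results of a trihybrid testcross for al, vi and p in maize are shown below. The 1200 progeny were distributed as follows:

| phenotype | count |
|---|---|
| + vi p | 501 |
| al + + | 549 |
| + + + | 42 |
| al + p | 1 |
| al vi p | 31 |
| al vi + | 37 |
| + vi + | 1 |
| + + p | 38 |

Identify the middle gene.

The two most frequent reciprocal classes, + vi p and al + +, are the parental types, so the F1 was + vi p / al + +.
The two rarest classes, + vi + and al + p, are the double crossovers. Comparing them with the parentals, only the p allele has switched, so p is the middle locus and the order is vi – p – al.

p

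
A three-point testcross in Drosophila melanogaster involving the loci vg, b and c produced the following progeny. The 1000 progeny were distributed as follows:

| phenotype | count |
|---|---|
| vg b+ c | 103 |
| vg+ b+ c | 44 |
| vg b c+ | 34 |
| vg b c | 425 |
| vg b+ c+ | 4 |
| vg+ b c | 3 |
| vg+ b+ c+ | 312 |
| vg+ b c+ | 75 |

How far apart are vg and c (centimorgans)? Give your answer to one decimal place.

8.5 centimorgans

The two most frequent reciprocal classes, vg+ b+ c+ and vg b c, are the parental types, so the F1 was vg+ b+ c+ / vg b c.
The two rarest classes, vg b+ c+ and vg+ b c, are the double crossovers. Comparing them with the parentals, only the vg allele has switched, so vg is the middle locus and the order is c – vg – b.
Crossovers in the c–vg interval produce the single-crossover classes vg+ b+ c and vg b c+ (44 + 34 = 78) plus the double crossovers (7).
RF(c–vg) = (78 + 7) / 1000 = 85/1000 = 0.0850 → 8.5 centimorgans.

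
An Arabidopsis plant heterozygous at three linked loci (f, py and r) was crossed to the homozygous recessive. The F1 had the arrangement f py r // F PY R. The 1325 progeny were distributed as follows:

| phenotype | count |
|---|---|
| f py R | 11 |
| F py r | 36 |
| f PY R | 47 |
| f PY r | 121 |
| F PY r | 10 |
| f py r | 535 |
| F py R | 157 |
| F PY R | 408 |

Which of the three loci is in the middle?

The two rarest classes, f py R and F PY r, are the double crossovers. Comparing them with the parentals, only the r allele has switched, so r is the middle locus and the order is py – r – f.

r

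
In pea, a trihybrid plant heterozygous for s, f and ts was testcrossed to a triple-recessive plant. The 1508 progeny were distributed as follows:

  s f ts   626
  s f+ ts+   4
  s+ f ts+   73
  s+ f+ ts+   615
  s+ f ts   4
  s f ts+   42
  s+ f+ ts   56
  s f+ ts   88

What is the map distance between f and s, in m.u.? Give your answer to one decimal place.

The two most frequent reciprocal classes, s f ts and s+ f+ ts+, are the parental types, so the F1 was s f ts / s+ f+ ts+.
The two rarest classes, s+ f ts and s f+ ts+, are the double crossovers. Comparing them with the parentals, only the s allele has switched, so s is the middle locus and the order is ts – s – f.
Crossovers in the s–f interval produce the single-crossover classes s f+ ts and s+ f ts+ (88 + 73 = 161) plus the double crossovers (8).
RF(s–f) = (161 + 8) / 1508 = 169/1508 = 0.1121 → 11.2 m.u.

11.2 m.u.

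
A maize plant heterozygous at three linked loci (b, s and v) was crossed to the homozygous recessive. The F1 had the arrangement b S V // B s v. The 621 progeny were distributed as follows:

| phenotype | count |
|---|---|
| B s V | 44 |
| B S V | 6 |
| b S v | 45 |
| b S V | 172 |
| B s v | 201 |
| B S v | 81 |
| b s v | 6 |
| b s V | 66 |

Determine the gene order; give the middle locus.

The two rarest classes, B S V and b s v, are the double crossovers. Comparing them with the parentals, only the b allele has switched, so b is the middle locus and the order is v – b – s.

b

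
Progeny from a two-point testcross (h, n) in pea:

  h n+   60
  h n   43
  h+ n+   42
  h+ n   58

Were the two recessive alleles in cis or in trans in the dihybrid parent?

trans

The two most frequent classes are h+ n (58) and h n+ (60); these are the parental (non-recombinant) types.
So the F1 carried h+ n on one chromosome and h n+ on the other — the recessive alleles are on opposite chromosomes (trans / repulsion).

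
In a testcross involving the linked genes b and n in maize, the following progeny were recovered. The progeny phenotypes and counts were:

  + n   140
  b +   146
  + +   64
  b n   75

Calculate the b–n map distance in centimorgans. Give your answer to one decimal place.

32.7 centimorgans

The two most frequent classes, + n (140) and b + (146), are the parental types, so the F1 was + n / b +.
The recombinant classes are + + and b n: 64 + 75 = 139.
Recombination frequency = 139/425 = 0.3271 ≈ 32.7%, i.e. 32.7 centimorgans.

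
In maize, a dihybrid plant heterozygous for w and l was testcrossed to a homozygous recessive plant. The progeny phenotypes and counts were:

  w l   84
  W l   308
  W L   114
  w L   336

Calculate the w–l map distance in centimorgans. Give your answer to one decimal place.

23.5 centimorgans

The two most frequent classes, W l (308) and w L (336), are the parental types, so the F1 was W l / w L.
The recombinant classes are W L and w l: 114 + 84 = 198.
Recombination frequency = 198/842 = 0.2352 ≈ 23.5%, i.e. 23.5 centimorgans.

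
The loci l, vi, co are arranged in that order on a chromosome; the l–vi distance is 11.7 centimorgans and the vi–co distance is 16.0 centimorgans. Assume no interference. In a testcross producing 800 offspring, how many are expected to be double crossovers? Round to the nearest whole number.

Map distances give recombination frequencies of 0.117 and 0.160 for the two intervals.
With no interference, expected double-crossover frequency = 0.117 × 0.160 = 0.01872.
Expected number = 0.01872 × 800 = 14.98 ≈ 15.

15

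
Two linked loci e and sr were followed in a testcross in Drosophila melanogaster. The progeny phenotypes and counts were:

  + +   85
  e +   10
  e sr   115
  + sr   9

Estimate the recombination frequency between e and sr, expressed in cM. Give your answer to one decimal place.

The two most frequent classes, + + (85) and e sr (115), are the parental types, so the F1 was + + / e sr.
The recombinant classes are + sr and e +: 9 + 10 = 19.
Recombination frequency = 19/219 = 0.0868 ≈ 8.7%, i.e. 8.7 cM.

8.7 cM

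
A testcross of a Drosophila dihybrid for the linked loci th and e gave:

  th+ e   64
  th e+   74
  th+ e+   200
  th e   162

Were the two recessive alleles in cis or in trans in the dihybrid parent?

The two most frequent classes are th+ e+ (200) and th e (162); these are the parental (non-recombinant) types.
So the F1 carried th+ e+ on one chromosome and th e on the other — the recessive alleles are on the same chromosome (cis / coupling).

cis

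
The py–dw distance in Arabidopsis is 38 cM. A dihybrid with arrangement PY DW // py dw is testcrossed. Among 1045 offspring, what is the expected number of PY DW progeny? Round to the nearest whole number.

324

A map distance of 38 cM corresponds to a recombination frequency of 0.380.
The F1 is PY DW / py dw, so PY DW is a parental gamete class with expected frequency (1 − r)/2 = 0.620/2 = 0.3100.
Expected number = 0.3100 × 1045 = 323.95 ≈ 324.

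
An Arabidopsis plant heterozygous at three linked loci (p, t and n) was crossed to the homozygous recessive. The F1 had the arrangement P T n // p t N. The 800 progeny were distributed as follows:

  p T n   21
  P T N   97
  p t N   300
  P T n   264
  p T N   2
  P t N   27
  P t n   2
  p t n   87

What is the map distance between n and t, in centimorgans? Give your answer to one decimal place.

23.5 centimorgans

The two rarest classes, P t n and p T N, are the double crossovers. Comparing them with the parentals, only the t allele has switched, so t is the middle locus and the order is n – t – p.
Crossovers in the n–t interval produce the single-crossover classes P T N and p t n (97 + 87 = 184) plus the double crossovers (4).
RF(n–t) = (184 + 4) / 800 = 188/800 = 0.2350 → 23.5 centimorgans.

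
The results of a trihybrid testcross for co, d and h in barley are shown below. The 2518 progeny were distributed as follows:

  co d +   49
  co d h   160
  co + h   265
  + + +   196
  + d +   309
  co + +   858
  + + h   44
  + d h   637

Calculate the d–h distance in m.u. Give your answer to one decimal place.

The two most frequent reciprocal classes, + d h and co + +, are the parental types, so the F1 was + d h / co + +.
The two rarest classes, + + h and co d +, are the double crossovers. Comparing them with the parentals, only the d allele has switched, so d is the middle locus and the order is co – d – h.
Crossovers in the d–h interval produce the single-crossover classes + d + and co + h (309 + 265 = 574) plus the double crossovers (93).
RF(d–h) = (574 + 93) / 2518 = 667/2518 = 0.2649 → 26.5 m.u.

26.5 m.u.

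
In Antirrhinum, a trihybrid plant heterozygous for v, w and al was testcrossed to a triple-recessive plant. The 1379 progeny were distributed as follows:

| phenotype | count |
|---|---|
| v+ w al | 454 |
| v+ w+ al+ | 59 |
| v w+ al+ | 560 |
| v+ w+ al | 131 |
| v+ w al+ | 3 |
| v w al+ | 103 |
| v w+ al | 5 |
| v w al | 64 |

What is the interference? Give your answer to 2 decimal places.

The two most frequent reciprocal classes, v w+ al+ and v+ w al, are the parental types, so the F1 was v w+ al+ / v+ w al.
The two rarest classes, v w+ al and v+ w al+, are the double crossovers. Comparing them with the parentals, only the al allele has switched, so al is the middle locus and the order is w – al – v.
w–al: (234 + 8)/1379 = 0.1755; al–v: (123 + 8)/1379 = 0.0950.
Expected DCO frequency = 0.1755 × 0.0950 ≈ 0.01667; observed = 8/1379 ≈ 0.00580.
Coefficient of coincidence = 0.00580/0.01667 ≈ 0.35; interference = 1 − 0.35 = 0.65.

0.65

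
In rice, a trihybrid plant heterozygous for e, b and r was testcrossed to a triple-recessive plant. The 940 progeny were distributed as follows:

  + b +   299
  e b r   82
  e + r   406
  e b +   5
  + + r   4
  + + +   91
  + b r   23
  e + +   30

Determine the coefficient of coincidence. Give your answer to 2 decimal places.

0.75

The two most frequent reciprocal classes, + b + and e + r, are the parental types, so the F1 was + b + / e + r.
The two rarest classes, e b + and + + r, are the double crossovers. Comparing them with the parentals, only the e allele has switched, so e is the middle locus and the order is r – e – b.
r–e: (53 + 9)/940 = 0.0660; e–b: (173 + 9)/940 = 0.1936.
Expected DCO frequency = 0.0660 × 0.1936 ≈ 0.01278; observed = 9/940 ≈ 0.00957.
Coefficient of coincidence = 0.00957/0.01278 ≈ 0.75.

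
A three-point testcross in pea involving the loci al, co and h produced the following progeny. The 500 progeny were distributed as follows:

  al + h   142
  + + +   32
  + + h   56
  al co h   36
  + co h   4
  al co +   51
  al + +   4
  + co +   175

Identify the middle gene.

The two most frequent reciprocal classes, al + h and + co +, are the parental types, so the F1 was al + h / + co +.
The two rarest classes, al + + and + co h, are the double crossovers. Comparing them with the parentals, only the h allele has switched, so h is the middle locus and the order is co – h – al.

h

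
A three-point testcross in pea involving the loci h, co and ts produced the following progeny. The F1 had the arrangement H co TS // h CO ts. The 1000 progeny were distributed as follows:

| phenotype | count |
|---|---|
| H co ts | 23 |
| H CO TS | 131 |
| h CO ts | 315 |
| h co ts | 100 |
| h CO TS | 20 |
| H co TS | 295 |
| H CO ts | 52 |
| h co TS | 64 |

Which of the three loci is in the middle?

ts

The two rarest classes, H co ts and h CO TS, are the double crossovers. Comparing them with the parentals, only the ts allele has switched, so ts is the middle locus and the order is h – ts – co.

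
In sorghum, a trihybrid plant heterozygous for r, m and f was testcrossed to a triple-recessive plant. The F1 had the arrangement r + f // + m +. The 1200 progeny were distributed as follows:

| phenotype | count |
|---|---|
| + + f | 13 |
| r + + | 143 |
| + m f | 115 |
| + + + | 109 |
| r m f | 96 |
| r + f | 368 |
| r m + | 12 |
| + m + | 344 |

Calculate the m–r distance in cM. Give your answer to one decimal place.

The two rarest classes, + + f and r m +, are the double crossovers. Comparing them with the parentals, only the r allele has switched, so r is the middle locus and the order is f – r – m.
Crossovers in the r–m interval produce the single-crossover classes r m f and + + + (96 + 109 = 205) plus the double crossovers (25).
RF(r–m) = (205 + 25) / 1200 = 230/1200 = 0.1917 → 19.2 cM.

19.2 cM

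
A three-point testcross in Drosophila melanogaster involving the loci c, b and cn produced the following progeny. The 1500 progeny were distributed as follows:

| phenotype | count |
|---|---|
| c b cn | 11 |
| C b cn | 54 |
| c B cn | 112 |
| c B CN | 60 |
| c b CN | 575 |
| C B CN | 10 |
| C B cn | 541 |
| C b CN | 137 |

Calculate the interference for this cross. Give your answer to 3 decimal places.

The two most frequent reciprocal classes, C B cn and c b CN, are the parental types, so the F1 was C B cn / c b CN.
The two rarest classes, C B CN and c b cn, are the double crossovers. Comparing them with the parentals, only the cn allele has switched, so cn is the middle locus and the order is c – cn – b.
c–cn: (249 + 21)/1500 = 0.1800; cn–b: (114 + 21)/1500 = 0.0900.
Expected DCO frequency = 0.1800 × 0.0900 ≈ 0.01620; observed = 21/1500 ≈ 0.01400.
Coefficient of coincidence = 0.01400/0.01620 ≈ 0.864; interference = 1 − 0.864 = 0.136.

0.136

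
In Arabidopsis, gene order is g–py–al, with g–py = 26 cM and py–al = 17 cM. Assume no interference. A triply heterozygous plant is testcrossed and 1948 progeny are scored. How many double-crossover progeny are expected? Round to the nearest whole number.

Map distances give recombination frequencies of 0.260 and 0.170 for the two intervals.
With no interference, expected double-crossover frequency = 0.260 × 0.170 = 0.04420.
Expected number = 0.04420 × 1948 = 86.10 ≈ 86.

86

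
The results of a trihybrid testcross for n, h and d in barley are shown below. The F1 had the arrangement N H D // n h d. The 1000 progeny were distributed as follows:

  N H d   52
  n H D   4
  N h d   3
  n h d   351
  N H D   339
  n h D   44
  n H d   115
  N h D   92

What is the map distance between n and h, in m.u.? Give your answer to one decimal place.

21.4 m.u.

The two rarest classes, n H D and N h d, are the double crossovers. Comparing them with the parentals, only the n allele has switched, so n is the middle locus and the order is h – n – d.
Crossovers in the h–n interval produce the single-crossover classes N h D and n H d (92 + 115 = 207) plus the double crossovers (7).
RF(h–n) = (207 + 7) / 1000 = 214/1000 = 0.2140 → 21.4 m.u.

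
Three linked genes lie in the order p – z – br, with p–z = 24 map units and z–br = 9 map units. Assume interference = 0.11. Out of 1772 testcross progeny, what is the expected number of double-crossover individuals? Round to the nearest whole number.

34

Map distances give recombination frequencies of 0.240 and 0.090 for the two intervals.
With interference 0.11 (so coincidence = 0.89), expected double-crossover frequency = 0.240 × 0.090 × 0.89 = 0.01922.
Expected number = 0.01922 × 1772 = 34.06 ≈ 34.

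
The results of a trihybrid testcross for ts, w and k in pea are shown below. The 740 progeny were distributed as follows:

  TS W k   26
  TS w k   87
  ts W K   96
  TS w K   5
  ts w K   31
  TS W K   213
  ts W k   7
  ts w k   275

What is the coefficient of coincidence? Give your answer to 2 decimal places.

The two most frequent reciprocal classes, ts w k and TS W K, are the parental types, so the F1 was ts w k / TS W K.
The two rarest classes, ts W k and TS w K, are the double crossovers. Comparing them with the parentals, only the w allele has switched, so w is the middle locus and the order is k – w – ts.
k–w: (57 + 12)/740 = 0.0932; w–ts: (183 + 12)/740 = 0.2635.
Expected DCO frequency = 0.0932 × 0.2635 ≈ 0.02456; observed = 12/740 ≈ 0.01622.
Coefficient of coincidence = 0.01622/0.02456 ≈ 0.66.

0.66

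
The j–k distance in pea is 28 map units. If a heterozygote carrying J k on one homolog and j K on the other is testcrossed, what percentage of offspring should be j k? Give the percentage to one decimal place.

14.0%

A map distance of 28 map units corresponds to a recombination frequency of 0.280.
The F1 is J k / j K, so j k is a recombinant gamete class with expected frequency r/2 = 0.280/2 = 0.1400.
That is 0.1400 = 14.0% of the progeny.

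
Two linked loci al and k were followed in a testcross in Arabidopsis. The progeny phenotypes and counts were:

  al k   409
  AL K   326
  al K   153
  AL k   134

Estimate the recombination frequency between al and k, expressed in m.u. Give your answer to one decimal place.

28.1 m.u.

The two most frequent classes, AL K (326) and al k (409), are the parental types, so the F1 was AL K / al k.
The recombinant classes are AL k and al K: 134 + 153 = 287.
Recombination frequency = 287/1022 = 0.2808 ≈ 28.1%, i.e. 28.1 m.u.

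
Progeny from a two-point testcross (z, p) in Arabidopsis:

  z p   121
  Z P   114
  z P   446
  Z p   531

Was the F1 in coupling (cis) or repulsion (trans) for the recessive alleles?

trans

The two most frequent classes are Z p (531) and z P (446); these are the parental (non-recombinant) types.
So the F1 carried Z p on one chromosome and z P on the other — the recessive alleles are on opposite chromosomes (trans / repulsion).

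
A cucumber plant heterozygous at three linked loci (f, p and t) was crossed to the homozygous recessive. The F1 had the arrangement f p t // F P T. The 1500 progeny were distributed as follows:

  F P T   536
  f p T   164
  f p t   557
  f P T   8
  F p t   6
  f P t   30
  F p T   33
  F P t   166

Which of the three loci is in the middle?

The two rarest classes, F p t and f P T, are the double crossovers. Comparing them with the parentals, only the f allele has switched, so f is the middle locus and the order is p – f – t.

f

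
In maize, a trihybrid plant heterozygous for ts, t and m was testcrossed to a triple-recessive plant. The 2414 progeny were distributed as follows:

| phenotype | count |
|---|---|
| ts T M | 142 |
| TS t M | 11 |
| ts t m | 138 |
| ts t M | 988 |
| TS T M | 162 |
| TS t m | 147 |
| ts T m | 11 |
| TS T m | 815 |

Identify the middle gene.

The two most frequent reciprocal classes, TS T m and ts t M, are the parental types, so the F1 was TS T m / ts t M.
The two rarest classes, ts T m and TS t M, are the double crossovers. Comparing them with the parentals, only the ts allele has switched, so ts is the middle locus and the order is t – ts – m.

ts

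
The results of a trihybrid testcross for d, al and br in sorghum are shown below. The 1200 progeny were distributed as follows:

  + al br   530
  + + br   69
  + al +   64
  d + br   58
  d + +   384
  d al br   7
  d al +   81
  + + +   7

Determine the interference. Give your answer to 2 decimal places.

0.25

The two most frequent reciprocal classes, + al br and d + +, are the parental types, so the F1 was + al br / d + +.
The two rarest classes, d al br and + + +, are the double crossovers. Comparing them with the parentals, only the d allele has switched, so d is the middle locus and the order is br – d – al.
br–d: (122 + 14)/1200 = 0.1133; d–al: (150 + 14)/1200 = 0.1367.
Expected DCO frequency = 0.1133 × 0.1367 ≈ 0.01549; observed = 14/1200 ≈ 0.01167.
Coefficient of coincidence = 0.01167/0.01549 ≈ 0.75; interference = 1 − 0.75 = 0.25.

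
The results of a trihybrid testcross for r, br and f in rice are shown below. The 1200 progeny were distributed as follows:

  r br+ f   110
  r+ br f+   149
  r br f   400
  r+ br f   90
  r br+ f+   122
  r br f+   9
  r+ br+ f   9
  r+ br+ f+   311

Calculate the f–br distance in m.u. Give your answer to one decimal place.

The two most frequent reciprocal classes, r br f and r+ br+ f+, are the parental types, so the F1 was r br f / r+ br+ f+.
The two rarest classes, r br f+ and r+ br+ f, are the double crossovers. Comparing them with the parentals, only the f allele has switched, so f is the middle locus and the order is r – f – br.
Crossovers in the f–br interval produce the single-crossover classes r br+ f and r+ br f+ (110 + 149 = 259) plus the double crossovers (18).
RF(f–br) = (259 + 18) / 1200 = 277/1200 = 0.2308 → 23.1 m.u.

23.1 m.u.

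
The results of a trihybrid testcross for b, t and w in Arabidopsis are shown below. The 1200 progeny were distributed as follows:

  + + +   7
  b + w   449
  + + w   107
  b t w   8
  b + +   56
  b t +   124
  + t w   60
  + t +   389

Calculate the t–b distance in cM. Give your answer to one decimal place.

The two most frequent reciprocal classes, b + w and + t +, are the parental types, so the F1 was b + w / + t +.
The two rarest classes, b t w and + + +, are the double crossovers. Comparing them with the parentals, only the t allele has switched, so t is the middle locus and the order is w – t – b.
Crossovers in the t–b interval produce the single-crossover classes + + w and b t + (107 + 124 = 231) plus the double crossovers (15).
RF(t–b) = (231 + 15) / 1200 = 246/1200 = 0.2050 → 20.5 cM.

20.5 cM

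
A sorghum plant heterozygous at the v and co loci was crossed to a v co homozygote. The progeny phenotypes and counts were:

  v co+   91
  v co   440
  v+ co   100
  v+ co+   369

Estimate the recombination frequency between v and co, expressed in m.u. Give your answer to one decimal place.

The two most frequent classes, v+ co+ (369) and v co (440), are the parental types, so the F1 was v+ co+ / v co.
The recombinant classes are v+ co and v co+: 100 + 91 = 191.
Recombination frequency = 191/1000 = 0.1910 ≈ 19.1%, i.e. 19.1 m.u.

19.1 m.u.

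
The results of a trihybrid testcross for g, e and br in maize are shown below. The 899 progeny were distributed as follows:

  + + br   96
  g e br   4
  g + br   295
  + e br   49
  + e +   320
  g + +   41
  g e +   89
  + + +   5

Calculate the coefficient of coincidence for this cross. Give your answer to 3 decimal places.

The two most frequent reciprocal classes, g + br and + e +, are the parental types, so the F1 was g + br / + e +.
The two rarest classes, g e br and + + +, are the double crossovers. Comparing them with the parentals, only the e allele has switched, so e is the middle locus and the order is g – e – br.
g–e: (185 + 9)/899 = 0.2158; e–br: (90 + 9)/899 = 0.1101.
Expected DCO frequency = 0.2158 × 0.1101 ≈ 0.02376; observed = 9/899 ≈ 0.01001.
Coefficient of coincidence = 0.01001/0.02376 ≈ 0.421.

0.421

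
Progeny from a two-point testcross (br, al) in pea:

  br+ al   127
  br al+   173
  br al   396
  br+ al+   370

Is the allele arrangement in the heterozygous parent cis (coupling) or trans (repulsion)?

The two most frequent classes are br+ al+ (370) and br al (396); these are the parental (non-recombinant) types.
So the F1 carried br+ al+ on one chromosome and br al on the other — the recessive alleles are on the same chromosome (cis / coupling).

cis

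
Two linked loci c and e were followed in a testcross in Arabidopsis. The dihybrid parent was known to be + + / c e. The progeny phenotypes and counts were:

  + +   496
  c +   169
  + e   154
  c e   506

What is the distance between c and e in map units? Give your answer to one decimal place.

The recombinant classes are + e and c +: 154 + 169 = 323.
Recombination frequency = 323/1325 = 0.2438 ≈ 24.4%, i.e. 24.4 map units.

24.4 map units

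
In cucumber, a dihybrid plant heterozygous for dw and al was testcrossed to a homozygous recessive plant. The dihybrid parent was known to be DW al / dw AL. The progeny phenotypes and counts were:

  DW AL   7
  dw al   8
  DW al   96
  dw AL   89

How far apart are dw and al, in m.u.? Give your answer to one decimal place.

The recombinant classes are DW AL and dw al: 7 + 8 = 15.
Recombination frequency = 15/200 = 0.0750 ≈ 7.5%, i.e. 7.5 m.u.

7.5 m.u.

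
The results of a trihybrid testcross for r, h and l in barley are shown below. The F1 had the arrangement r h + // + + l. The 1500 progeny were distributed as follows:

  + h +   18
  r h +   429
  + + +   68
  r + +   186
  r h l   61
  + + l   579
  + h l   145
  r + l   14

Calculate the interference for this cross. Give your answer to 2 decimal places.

0.18

The two rarest classes, + h + and r + l, are the double crossovers. Comparing them with the parentals, only the r allele has switched, so r is the middle locus and the order is h – r – l.
h–r: (331 + 32)/1500 = 0.2420; r–l: (129 + 32)/1500 = 0.1073.
Expected DCO frequency = 0.2420 × 0.1073 ≈ 0.02597; observed = 32/1500 ≈ 0.02133.
Coefficient of coincidence = 0.02133/0.02597 ≈ 0.82; interference = 1 − 0.82 = 0.18.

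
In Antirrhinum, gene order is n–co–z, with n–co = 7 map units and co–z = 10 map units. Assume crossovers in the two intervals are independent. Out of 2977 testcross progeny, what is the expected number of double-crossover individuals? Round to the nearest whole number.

21

Map distances give recombination frequencies of 0.070 and 0.100 for the two intervals.
With no interference, expected double-crossover frequency = 0.070 × 0.100 = 0.00700.
Expected number = 0.00700 × 2977 = 20.84 ≈ 21.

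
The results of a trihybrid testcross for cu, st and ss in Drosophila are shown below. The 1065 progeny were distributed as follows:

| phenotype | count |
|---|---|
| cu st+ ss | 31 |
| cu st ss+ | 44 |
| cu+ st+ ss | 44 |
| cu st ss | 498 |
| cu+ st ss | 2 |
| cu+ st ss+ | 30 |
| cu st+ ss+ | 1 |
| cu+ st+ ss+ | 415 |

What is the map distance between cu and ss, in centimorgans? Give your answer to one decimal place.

8.5 centimorgans

The two most frequent reciprocal classes, cu+ st+ ss+ and cu st ss, are the parental types, so the F1 was cu+ st+ ss+ / cu st ss.
The two rarest classes, cu st+ ss+ and cu+ st ss, are the double crossovers. Comparing them with the parentals, only the cu allele has switched, so cu is the middle locus and the order is st – cu – ss.
Crossovers in the cu–ss interval produce the single-crossover classes cu+ st+ ss and cu st ss+ (44 + 44 = 88) plus the double crossovers (3).
RF(cu–ss) = (88 + 3) / 1065 = 91/1065 = 0.0854 → 8.5 centimorgans.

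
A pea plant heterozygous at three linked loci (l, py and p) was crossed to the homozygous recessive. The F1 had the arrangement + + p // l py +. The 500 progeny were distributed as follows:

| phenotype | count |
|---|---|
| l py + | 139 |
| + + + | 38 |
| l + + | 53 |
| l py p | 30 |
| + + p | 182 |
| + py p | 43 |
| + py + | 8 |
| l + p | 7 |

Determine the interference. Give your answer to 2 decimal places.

0.19

The two rarest classes, l + p and + py +, are the double crossovers. Comparing them with the parentals, only the l allele has switched, so l is the middle locus and the order is py – l – p.
py–l: (96 + 15)/500 = 0.2220; l–p: (68 + 15)/500 = 0.1660.
Expected DCO frequency = 0.2220 × 0.1660 ≈ 0.03685; observed = 15/500 ≈ 0.03000.
Coefficient of coincidence = 0.03000/0.03685 ≈ 0.81; interference = 1 − 0.81 = 0.19.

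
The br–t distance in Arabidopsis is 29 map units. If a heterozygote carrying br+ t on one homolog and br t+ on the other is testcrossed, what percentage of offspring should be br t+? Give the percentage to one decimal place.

35.5%

A map distance of 29 map units corresponds to a recombination frequency of 0.290.
The F1 is br+ t / br t+, so br t+ is a parental gamete class with expected frequency (1 − r)/2 = 0.710/2 = 0.3550.
That is 0.3550 = 35.5% of the progeny.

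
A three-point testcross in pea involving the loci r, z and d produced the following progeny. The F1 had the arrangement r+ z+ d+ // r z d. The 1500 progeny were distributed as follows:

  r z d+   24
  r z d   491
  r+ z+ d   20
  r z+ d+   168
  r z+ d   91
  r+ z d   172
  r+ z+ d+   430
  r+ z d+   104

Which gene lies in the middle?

d

The two rarest classes, r+ z+ d and r z d+, are the double crossovers. Comparing them with the parentals, only the d allele has switched, so d is the middle locus and the order is z – d – r.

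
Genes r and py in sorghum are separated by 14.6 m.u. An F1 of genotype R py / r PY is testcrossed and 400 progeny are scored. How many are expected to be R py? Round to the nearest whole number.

A map distance of 14.6 m.u. corresponds to a recombination frequency of 0.146.
The F1 is R py / r PY, so R py is a parental gamete class with expected frequency (1 − r)/2 = 0.854/2 = 0.4270.
Expected number = 0.4270 × 400 = 170.80 ≈ 171.

171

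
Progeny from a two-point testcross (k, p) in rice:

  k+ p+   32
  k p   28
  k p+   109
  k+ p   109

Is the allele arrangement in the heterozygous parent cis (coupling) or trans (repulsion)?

trans

The two most frequent classes are k+ p (109) and k p+ (109); these are the parental (non-recombinant) types.
So the F1 carried k+ p on one chromosome and k p+ on the other — the recessive alleles are on opposite chromosomes (trans / repulsion).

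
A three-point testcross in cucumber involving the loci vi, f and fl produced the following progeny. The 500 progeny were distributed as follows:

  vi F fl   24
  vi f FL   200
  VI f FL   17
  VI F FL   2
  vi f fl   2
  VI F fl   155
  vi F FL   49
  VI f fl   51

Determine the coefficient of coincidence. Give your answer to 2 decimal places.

The two most frequent reciprocal classes, vi f FL and VI F fl, are the parental types, so the F1 was vi f FL / VI F fl.
The two rarest classes, vi f fl and VI F FL, are the double crossovers. Comparing them with the parentals, only the fl allele has switched, so fl is the middle locus and the order is f – fl – vi.
f–fl: (100 + 4)/500 = 0.2080; fl–vi: (41 + 4)/500 = 0.0900.
Expected DCO frequency = 0.2080 × 0.0900 ≈ 0.01872; observed = 4/500 ≈ 0.00800.
Coefficient of coincidence = 0.00800/0.01872 ≈ 0.43.

0.43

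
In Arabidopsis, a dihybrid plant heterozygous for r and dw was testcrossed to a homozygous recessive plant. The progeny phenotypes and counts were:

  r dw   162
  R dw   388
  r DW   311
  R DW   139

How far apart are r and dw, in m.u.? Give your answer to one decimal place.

The two most frequent classes, R dw (388) and r DW (311), are the parental types, so the F1 was R dw / r DW.
The recombinant classes are R DW and r dw: 139 + 162 = 301.
Recombination frequency = 301/1000 = 0.3010 ≈ 30.1%, i.e. 30.1 m.u.

30.1 m.u.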